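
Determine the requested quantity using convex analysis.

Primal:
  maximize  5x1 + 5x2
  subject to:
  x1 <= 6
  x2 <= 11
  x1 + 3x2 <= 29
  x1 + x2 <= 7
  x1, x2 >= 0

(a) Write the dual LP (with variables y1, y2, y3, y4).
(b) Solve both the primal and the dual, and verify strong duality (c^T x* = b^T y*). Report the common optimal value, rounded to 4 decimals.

The standard primal-dual pair for 'max c^T x s.t. A x <= b, x >= 0' is:
  Dual:  min b^T y  s.t.  A^T y >= c,  y >= 0.

So the dual LP is:
  minimize  6y1 + 11y2 + 29y3 + 7y4
  subject to:
    y1 + y3 + y4 >= 5
    y2 + 3y3 + y4 >= 5
    y1, y2, y3, y4 >= 0

Solving the primal: x* = (0, 7).
  primal value c^T x* = 35.
Solving the dual: y* = (0, 0, 0, 5).
  dual value b^T y* = 35.
Strong duality: c^T x* = b^T y*. Confirmed.

35


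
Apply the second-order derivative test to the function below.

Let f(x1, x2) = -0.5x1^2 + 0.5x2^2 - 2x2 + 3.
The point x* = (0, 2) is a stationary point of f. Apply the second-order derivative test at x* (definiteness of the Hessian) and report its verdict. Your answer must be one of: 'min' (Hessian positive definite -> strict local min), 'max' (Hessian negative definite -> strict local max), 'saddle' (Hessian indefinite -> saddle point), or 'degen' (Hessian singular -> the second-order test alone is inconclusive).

Compute the Hessian H = grad^2 f:
  H = [[-1, 0], [0, 1]]
Verify stationarity: grad f(x*) = H x* + g = (0, 0).
Eigenvalues of H: -1, 1.
Eigenvalues have mixed signs, so H is indefinite -> x* is a saddle point.

saddle


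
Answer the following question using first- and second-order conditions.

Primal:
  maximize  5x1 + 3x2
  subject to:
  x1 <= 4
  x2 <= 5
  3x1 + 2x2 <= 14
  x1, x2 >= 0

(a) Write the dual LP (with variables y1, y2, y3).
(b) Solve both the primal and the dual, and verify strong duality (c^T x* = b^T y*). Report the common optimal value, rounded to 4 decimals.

The standard primal-dual pair for 'max c^T x s.t. A x <= b, x >= 0' is:
  Dual:  min b^T y  s.t.  A^T y >= c,  y >= 0.

So the dual LP is:
  minimize  4y1 + 5y2 + 14y3
  subject to:
    y1 + 3y3 >= 5
    y2 + 2y3 >= 3
    y1, y2, y3 >= 0

Solving the primal: x* = (4, 1).
  primal value c^T x* = 23.
Solving the dual: y* = (0.5, 0, 1.5).
  dual value b^T y* = 23.
Strong duality: c^T x* = b^T y*. Confirmed.

23


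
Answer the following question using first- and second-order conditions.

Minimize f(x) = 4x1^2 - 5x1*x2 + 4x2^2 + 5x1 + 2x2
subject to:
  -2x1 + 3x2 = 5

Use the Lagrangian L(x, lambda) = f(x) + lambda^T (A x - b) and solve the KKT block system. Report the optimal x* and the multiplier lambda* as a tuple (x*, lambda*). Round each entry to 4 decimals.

Form the Lagrangian:
  L(x, lambda) = (1/2) x^T Q x + c^T x + lambda^T (A x - b)
Stationarity (grad_x L = 0): Q x + c + A^T lambda = 0.
Primal feasibility: A x = b.

This gives the KKT block system:
  [ Q   A^T ] [ x     ]   [-c ]
  [ A    0  ] [ lambda ] = [ b ]

Solving the linear system:
  x*      = (-1.4091, 0.7273)
  lambda* = (-4.9545)
  f(x*)   = 9.5909

x* = (-1.4091, 0.7273), lambda* = (-4.9545)


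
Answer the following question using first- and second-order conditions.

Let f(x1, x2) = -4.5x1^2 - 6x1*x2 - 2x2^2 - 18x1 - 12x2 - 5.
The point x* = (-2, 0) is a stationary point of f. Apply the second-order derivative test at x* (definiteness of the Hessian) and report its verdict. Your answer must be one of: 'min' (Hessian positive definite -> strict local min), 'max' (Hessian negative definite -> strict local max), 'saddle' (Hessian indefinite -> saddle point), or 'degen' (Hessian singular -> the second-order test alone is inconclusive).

Compute the Hessian H = grad^2 f:
  H = [[-9, -6], [-6, -4]]
Verify stationarity: grad f(x*) = H x* + g = (0, 0).
Eigenvalues of H: -13, 0.
H has a zero eigenvalue (singular; negative semidefinite but not definite), so H is neither positive definite, negative definite, nor indefinite. The second-order test alone is inconclusive -> degen.
(Indeed, f is constant along the null direction of H through x*, so x* is not a strict local extremum.)

degen


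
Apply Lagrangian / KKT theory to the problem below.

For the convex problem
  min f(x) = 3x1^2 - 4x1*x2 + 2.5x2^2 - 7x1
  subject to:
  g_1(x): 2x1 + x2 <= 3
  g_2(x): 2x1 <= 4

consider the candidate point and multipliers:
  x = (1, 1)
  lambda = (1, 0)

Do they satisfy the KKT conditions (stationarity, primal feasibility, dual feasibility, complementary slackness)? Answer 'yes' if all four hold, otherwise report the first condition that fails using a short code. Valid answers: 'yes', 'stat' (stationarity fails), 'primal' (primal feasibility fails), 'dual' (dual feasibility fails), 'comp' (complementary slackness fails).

Gradient of f: grad f(x) = Q x + c = (-5, 1)
Constraint values g_i(x) = a_i^T x - b_i:
  g_1((1, 1)) = 0
  g_2((1, 1)) = -2
Stationarity residual: grad f(x) + sum_i lambda_i a_i = (-3, 2)
  -> stationarity FAILS
Primal feasibility (all g_i <= 0): OK
Dual feasibility (all lambda_i >= 0): OK
Complementary slackness (lambda_i * g_i(x) = 0 for all i): OK

Verdict: the first failing condition is stationarity -> stat.

stat


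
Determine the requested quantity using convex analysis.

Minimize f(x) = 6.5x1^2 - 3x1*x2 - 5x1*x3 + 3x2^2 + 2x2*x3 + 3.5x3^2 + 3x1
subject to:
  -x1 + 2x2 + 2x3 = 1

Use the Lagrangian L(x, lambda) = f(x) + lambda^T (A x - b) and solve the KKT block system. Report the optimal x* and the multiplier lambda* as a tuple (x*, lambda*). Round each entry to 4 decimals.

Form the Lagrangian:
  L(x, lambda) = (1/2) x^T Q x + c^T x + lambda^T (A x - b)
Stationarity (grad_x L = 0): Q x + c + A^T lambda = 0.
Primal feasibility: A x = b.

This gives the KKT block system:
  [ Q   A^T ] [ x     ]   [-c ]
  [ A    0  ] [ lambda ] = [ b ]

Solving the linear system:
  x*      = (-0.2171, 0.2657, 0.1257)
  lambda* = (-1.2486)
  f(x*)   = 0.2986

x* = (-0.2171, 0.2657, 0.1257), lambda* = (-1.2486)


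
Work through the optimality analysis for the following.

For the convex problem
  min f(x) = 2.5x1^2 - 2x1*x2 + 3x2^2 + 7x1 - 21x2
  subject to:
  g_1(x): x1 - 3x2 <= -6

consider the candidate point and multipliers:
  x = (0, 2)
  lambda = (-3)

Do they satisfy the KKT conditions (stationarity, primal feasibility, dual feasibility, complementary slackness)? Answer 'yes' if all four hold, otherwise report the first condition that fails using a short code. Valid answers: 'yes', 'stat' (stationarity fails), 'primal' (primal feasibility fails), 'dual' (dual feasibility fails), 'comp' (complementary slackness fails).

Gradient of f: grad f(x) = Q x + c = (3, -9)
Constraint values g_i(x) = a_i^T x - b_i:
  g_1((0, 2)) = 0
Stationarity residual: grad f(x) + sum_i lambda_i a_i = (0, 0)
  -> stationarity OK
Primal feasibility (all g_i <= 0): OK
Dual feasibility (all lambda_i >= 0): FAILS
Complementary slackness (lambda_i * g_i(x) = 0 for all i): OK

Verdict: the first failing condition is dual_feasibility -> dual.

dual


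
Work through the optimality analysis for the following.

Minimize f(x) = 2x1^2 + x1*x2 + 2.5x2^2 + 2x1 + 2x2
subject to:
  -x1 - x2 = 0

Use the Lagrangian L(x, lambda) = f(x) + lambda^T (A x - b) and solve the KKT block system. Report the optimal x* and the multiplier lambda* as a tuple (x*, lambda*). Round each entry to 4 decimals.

Form the Lagrangian:
  L(x, lambda) = (1/2) x^T Q x + c^T x + lambda^T (A x - b)
Stationarity (grad_x L = 0): Q x + c + A^T lambda = 0.
Primal feasibility: A x = b.

This gives the KKT block system:
  [ Q   A^T ] [ x     ]   [-c ]
  [ A    0  ] [ lambda ] = [ b ]

Solving the linear system:
  x*      = (0, 0)
  lambda* = (2)
  f(x*)   = 0

x* = (0, 0), lambda* = (2)


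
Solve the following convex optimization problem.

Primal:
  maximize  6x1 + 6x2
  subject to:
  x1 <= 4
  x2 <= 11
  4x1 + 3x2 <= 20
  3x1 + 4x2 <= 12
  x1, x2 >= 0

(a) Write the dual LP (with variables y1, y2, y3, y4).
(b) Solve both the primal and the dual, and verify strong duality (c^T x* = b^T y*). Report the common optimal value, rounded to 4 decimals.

The standard primal-dual pair for 'max c^T x s.t. A x <= b, x >= 0' is:
  Dual:  min b^T y  s.t.  A^T y >= c,  y >= 0.

So the dual LP is:
  minimize  4y1 + 11y2 + 20y3 + 12y4
  subject to:
    y1 + 4y3 + 3y4 >= 6
    y2 + 3y3 + 4y4 >= 6
    y1, y2, y3, y4 >= 0

Solving the primal: x* = (4, 0).
  primal value c^T x* = 24.
Solving the dual: y* = (1.5, 0, 0, 1.5).
  dual value b^T y* = 24.
Strong duality: c^T x* = b^T y*. Confirmed.

24


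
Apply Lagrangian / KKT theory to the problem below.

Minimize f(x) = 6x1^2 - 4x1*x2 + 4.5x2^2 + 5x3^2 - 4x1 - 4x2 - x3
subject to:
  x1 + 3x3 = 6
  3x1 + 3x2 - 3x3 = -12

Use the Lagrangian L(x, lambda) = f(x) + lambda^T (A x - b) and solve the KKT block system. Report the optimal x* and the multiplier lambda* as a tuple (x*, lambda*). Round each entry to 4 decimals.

Form the Lagrangian:
  L(x, lambda) = (1/2) x^T Q x + c^T x + lambda^T (A x - b)
Stationarity (grad_x L = 0): Q x + c + A^T lambda = 0.
Primal feasibility: A x = b.

This gives the KKT block system:
  [ Q   A^T ] [ x     ]   [-c ]
  [ A    0  ] [ lambda ] = [ b ]

Solving the linear system:
  x*      = (-0.6788, -1.095, 2.2263)
  lambda* = (-3.3743, 3.7132)
  f(x*)   = 34.8366

x* = (-0.6788, -1.095, 2.2263), lambda* = (-3.3743, 3.7132)


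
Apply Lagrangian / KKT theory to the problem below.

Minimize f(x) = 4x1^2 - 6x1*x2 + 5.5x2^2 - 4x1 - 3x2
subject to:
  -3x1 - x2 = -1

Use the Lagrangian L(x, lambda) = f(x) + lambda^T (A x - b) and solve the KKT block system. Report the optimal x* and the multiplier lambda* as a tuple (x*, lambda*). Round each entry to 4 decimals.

Form the Lagrangian:
  L(x, lambda) = (1/2) x^T Q x + c^T x + lambda^T (A x - b)
Stationarity (grad_x L = 0): Q x + c + A^T lambda = 0.
Primal feasibility: A x = b.

This gives the KKT block system:
  [ Q   A^T ] [ x     ]   [-c ]
  [ A    0  ] [ lambda ] = [ b ]

Solving the linear system:
  x*      = (0.2378, 0.2867)
  lambda* = (-1.2727)
  f(x*)   = -1.542

x* = (0.2378, 0.2867), lambda* = (-1.2727)


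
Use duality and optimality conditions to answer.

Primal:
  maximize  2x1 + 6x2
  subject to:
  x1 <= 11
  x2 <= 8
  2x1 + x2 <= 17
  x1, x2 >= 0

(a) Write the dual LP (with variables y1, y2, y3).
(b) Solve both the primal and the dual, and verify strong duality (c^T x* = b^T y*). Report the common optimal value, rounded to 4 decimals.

The standard primal-dual pair for 'max c^T x s.t. A x <= b, x >= 0' is:
  Dual:  min b^T y  s.t.  A^T y >= c,  y >= 0.

So the dual LP is:
  minimize  11y1 + 8y2 + 17y3
  subject to:
    y1 + 2y3 >= 2
    y2 + y3 >= 6
    y1, y2, y3 >= 0

Solving the primal: x* = (4.5, 8).
  primal value c^T x* = 57.
Solving the dual: y* = (0, 5, 1).
  dual value b^T y* = 57.
Strong duality: c^T x* = b^T y*. Confirmed.

57


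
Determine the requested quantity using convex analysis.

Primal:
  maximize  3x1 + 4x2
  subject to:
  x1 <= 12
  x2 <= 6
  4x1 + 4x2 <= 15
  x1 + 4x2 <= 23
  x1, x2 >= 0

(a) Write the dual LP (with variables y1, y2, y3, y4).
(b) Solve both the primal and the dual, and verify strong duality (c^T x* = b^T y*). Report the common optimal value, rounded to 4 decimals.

The standard primal-dual pair for 'max c^T x s.t. A x <= b, x >= 0' is:
  Dual:  min b^T y  s.t.  A^T y >= c,  y >= 0.

So the dual LP is:
  minimize  12y1 + 6y2 + 15y3 + 23y4
  subject to:
    y1 + 4y3 + y4 >= 3
    y2 + 4y3 + 4y4 >= 4
    y1, y2, y3, y4 >= 0

Solving the primal: x* = (0, 3.75).
  primal value c^T x* = 15.
Solving the dual: y* = (0, 0, 1, 0).
  dual value b^T y* = 15.
Strong duality: c^T x* = b^T y*. Confirmed.

15


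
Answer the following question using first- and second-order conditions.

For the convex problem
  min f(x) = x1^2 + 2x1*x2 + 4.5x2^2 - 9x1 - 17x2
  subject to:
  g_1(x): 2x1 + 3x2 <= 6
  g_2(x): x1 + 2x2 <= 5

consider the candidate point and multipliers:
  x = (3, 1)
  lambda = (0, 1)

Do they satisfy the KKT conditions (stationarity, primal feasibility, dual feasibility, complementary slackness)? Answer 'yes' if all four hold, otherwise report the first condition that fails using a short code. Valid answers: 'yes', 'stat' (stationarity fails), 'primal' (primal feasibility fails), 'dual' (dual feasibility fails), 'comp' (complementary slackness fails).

Gradient of f: grad f(x) = Q x + c = (-1, -2)
Constraint values g_i(x) = a_i^T x - b_i:
  g_1((3, 1)) = 3
  g_2((3, 1)) = 0
Stationarity residual: grad f(x) + sum_i lambda_i a_i = (0, 0)
  -> stationarity OK
Primal feasibility (all g_i <= 0): FAILS
Dual feasibility (all lambda_i >= 0): OK
Complementary slackness (lambda_i * g_i(x) = 0 for all i): OK

Verdict: the first failing condition is primal_feasibility -> primal.

primal


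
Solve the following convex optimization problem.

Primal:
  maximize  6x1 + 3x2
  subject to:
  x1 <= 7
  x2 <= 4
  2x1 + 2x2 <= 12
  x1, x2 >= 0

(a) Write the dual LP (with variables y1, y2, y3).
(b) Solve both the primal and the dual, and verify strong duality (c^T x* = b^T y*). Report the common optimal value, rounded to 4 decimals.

The standard primal-dual pair for 'max c^T x s.t. A x <= b, x >= 0' is:
  Dual:  min b^T y  s.t.  A^T y >= c,  y >= 0.

So the dual LP is:
  minimize  7y1 + 4y2 + 12y3
  subject to:
    y1 + 2y3 >= 6
    y2 + 2y3 >= 3
    y1, y2, y3 >= 0

Solving the primal: x* = (6, 0).
  primal value c^T x* = 36.
Solving the dual: y* = (0, 0, 3).
  dual value b^T y* = 36.
Strong duality: c^T x* = b^T y*. Confirmed.

36


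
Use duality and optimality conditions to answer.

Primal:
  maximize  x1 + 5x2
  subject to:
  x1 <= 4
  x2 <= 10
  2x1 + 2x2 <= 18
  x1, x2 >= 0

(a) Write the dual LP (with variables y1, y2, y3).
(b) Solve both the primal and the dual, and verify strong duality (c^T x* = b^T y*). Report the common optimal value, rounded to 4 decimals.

The standard primal-dual pair for 'max c^T x s.t. A x <= b, x >= 0' is:
  Dual:  min b^T y  s.t.  A^T y >= c,  y >= 0.

So the dual LP is:
  minimize  4y1 + 10y2 + 18y3
  subject to:
    y1 + 2y3 >= 1
    y2 + 2y3 >= 5
    y1, y2, y3 >= 0

Solving the primal: x* = (0, 9).
  primal value c^T x* = 45.
Solving the dual: y* = (0, 0, 2.5).
  dual value b^T y* = 45.
Strong duality: c^T x* = b^T y*. Confirmed.

45


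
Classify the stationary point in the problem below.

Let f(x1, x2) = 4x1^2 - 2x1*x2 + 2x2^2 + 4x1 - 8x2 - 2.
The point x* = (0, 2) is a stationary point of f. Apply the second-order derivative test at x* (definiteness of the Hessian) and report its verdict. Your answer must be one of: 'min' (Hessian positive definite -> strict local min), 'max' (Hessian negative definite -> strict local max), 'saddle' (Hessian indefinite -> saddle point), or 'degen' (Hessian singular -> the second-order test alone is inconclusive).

Compute the Hessian H = grad^2 f:
  H = [[8, -2], [-2, 4]]
Verify stationarity: grad f(x*) = H x* + g = (0, 0).
Eigenvalues of H: 3.1716, 8.8284.
Both eigenvalues > 0, so H is positive definite -> x* is a strict local min.

min


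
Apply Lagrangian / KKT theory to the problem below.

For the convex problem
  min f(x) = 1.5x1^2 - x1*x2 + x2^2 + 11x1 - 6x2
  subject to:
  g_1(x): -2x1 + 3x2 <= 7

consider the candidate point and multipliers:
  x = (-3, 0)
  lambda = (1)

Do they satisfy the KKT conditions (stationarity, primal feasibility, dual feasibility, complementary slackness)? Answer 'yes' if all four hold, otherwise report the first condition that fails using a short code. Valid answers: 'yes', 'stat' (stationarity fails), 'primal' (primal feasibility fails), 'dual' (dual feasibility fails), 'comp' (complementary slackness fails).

Gradient of f: grad f(x) = Q x + c = (2, -3)
Constraint values g_i(x) = a_i^T x - b_i:
  g_1((-3, 0)) = -1
Stationarity residual: grad f(x) + sum_i lambda_i a_i = (0, 0)
  -> stationarity OK
Primal feasibility (all g_i <= 0): OK
Dual feasibility (all lambda_i >= 0): OK
Complementary slackness (lambda_i * g_i(x) = 0 for all i): FAILS

Verdict: the first failing condition is complementary_slackness -> comp.

comp


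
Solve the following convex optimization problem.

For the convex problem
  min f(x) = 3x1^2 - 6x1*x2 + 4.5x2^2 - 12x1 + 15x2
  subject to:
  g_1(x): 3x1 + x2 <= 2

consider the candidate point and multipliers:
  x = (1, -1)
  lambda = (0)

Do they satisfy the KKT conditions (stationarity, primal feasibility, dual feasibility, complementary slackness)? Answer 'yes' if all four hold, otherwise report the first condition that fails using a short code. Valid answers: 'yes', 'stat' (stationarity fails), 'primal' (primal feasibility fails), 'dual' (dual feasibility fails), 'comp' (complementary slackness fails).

Gradient of f: grad f(x) = Q x + c = (0, 0)
Constraint values g_i(x) = a_i^T x - b_i:
  g_1((1, -1)) = 0
Stationarity residual: grad f(x) + sum_i lambda_i a_i = (0, 0)
  -> stationarity OK
Primal feasibility (all g_i <= 0): OK
Dual feasibility (all lambda_i >= 0): OK
Complementary slackness (lambda_i * g_i(x) = 0 for all i): OK

Verdict: yes, KKT holds.

yes


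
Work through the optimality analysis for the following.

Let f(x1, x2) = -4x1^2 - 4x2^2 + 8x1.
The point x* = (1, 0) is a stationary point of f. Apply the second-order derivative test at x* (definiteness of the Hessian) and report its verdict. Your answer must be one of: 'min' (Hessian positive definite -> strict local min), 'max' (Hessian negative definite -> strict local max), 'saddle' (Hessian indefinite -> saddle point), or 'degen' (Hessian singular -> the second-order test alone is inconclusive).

Compute the Hessian H = grad^2 f:
  H = [[-8, 0], [0, -8]]
Verify stationarity: grad f(x*) = H x* + g = (0, 0).
Eigenvalues of H: -8, -8.
Both eigenvalues < 0, so H is negative definite -> x* is a strict local max.

max


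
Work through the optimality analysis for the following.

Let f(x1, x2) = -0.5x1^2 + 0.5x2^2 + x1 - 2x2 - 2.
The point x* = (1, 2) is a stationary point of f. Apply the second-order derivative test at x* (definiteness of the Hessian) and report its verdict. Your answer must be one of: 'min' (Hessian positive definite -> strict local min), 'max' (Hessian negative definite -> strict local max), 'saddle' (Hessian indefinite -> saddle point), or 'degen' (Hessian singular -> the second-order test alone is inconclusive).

Compute the Hessian H = grad^2 f:
  H = [[-1, 0], [0, 1]]
Verify stationarity: grad f(x*) = H x* + g = (0, 0).
Eigenvalues of H: -1, 1.
Eigenvalues have mixed signs, so H is indefinite -> x* is a saddle point.

saddle


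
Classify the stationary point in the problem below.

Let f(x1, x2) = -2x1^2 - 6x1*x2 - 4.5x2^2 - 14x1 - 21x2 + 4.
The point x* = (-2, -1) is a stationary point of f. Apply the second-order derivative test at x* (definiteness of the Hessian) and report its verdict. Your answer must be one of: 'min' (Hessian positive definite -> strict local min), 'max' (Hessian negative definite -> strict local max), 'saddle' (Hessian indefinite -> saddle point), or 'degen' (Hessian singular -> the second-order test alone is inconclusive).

Compute the Hessian H = grad^2 f:
  H = [[-4, -6], [-6, -9]]
Verify stationarity: grad f(x*) = H x* + g = (0, 0).
Eigenvalues of H: -13, 0.
H has a zero eigenvalue (singular; negative semidefinite but not definite), so H is neither positive definite, negative definite, nor indefinite. The second-order test alone is inconclusive -> degen.
(Indeed, f is constant along the null direction of H through x*, so x* is not a strict local extremum.)

degen


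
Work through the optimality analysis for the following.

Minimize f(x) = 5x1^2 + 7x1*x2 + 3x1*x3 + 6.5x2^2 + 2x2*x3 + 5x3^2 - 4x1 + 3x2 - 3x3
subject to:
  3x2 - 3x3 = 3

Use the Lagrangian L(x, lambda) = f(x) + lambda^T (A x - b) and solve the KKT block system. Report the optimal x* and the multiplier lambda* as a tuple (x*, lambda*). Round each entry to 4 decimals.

Form the Lagrangian:
  L(x, lambda) = (1/2) x^T Q x + c^T x + lambda^T (A x - b)
Stationarity (grad_x L = 0): Q x + c + A^T lambda = 0.
Primal feasibility: A x = b.

This gives the KKT block system:
  [ Q   A^T ] [ x     ]   [-c ]
  [ A    0  ] [ lambda ] = [ b ]

Solving the linear system:
  x*      = (0.4059, 0.2941, -0.7059)
  lambda* = (-2.751)
  f(x*)   = 4.8147

x* = (0.4059, 0.2941, -0.7059), lambda* = (-2.751)


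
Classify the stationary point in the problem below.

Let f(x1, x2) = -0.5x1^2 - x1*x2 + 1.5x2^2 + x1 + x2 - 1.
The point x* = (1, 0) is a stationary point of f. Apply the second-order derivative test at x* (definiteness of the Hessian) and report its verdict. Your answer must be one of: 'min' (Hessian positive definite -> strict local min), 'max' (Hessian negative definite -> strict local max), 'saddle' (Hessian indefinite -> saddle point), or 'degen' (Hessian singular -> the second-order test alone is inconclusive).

Compute the Hessian H = grad^2 f:
  H = [[-1, -1], [-1, 3]]
Verify stationarity: grad f(x*) = H x* + g = (0, 0).
Eigenvalues of H: -1.2361, 3.2361.
Eigenvalues have mixed signs, so H is indefinite -> x* is a saddle point.

saddle


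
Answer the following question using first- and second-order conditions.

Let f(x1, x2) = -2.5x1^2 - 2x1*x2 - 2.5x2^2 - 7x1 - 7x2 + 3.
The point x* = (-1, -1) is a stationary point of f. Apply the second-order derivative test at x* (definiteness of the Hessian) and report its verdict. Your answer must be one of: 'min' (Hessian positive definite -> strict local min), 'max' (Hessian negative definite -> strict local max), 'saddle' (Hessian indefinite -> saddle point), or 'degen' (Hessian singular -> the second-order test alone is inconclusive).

Compute the Hessian H = grad^2 f:
  H = [[-5, -2], [-2, -5]]
Verify stationarity: grad f(x*) = H x* + g = (0, 0).
Eigenvalues of H: -7, -3.
Both eigenvalues < 0, so H is negative definite -> x* is a strict local max.

max


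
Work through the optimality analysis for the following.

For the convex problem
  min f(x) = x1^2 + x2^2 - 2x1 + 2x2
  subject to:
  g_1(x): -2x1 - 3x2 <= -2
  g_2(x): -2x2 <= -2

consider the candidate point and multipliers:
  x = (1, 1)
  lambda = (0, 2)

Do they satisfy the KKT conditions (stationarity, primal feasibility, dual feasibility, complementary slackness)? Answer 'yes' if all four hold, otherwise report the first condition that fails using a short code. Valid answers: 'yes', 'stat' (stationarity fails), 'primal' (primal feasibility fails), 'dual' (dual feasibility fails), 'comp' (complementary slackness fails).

Gradient of f: grad f(x) = Q x + c = (0, 4)
Constraint values g_i(x) = a_i^T x - b_i:
  g_1((1, 1)) = -3
  g_2((1, 1)) = 0
Stationarity residual: grad f(x) + sum_i lambda_i a_i = (0, 0)
  -> stationarity OK
Primal feasibility (all g_i <= 0): OK
Dual feasibility (all lambda_i >= 0): OK
Complementary slackness (lambda_i * g_i(x) = 0 for all i): OK

Verdict: yes, KKT holds.

yes


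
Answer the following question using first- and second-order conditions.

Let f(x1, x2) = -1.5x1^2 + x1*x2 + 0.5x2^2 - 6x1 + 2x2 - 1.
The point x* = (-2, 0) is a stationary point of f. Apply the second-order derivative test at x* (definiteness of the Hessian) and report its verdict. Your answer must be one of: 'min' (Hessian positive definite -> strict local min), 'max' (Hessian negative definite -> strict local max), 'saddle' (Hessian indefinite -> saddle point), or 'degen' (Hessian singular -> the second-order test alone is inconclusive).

Compute the Hessian H = grad^2 f:
  H = [[-3, 1], [1, 1]]
Verify stationarity: grad f(x*) = H x* + g = (0, 0).
Eigenvalues of H: -3.2361, 1.2361.
Eigenvalues have mixed signs, so H is indefinite -> x* is a saddle point.

saddle


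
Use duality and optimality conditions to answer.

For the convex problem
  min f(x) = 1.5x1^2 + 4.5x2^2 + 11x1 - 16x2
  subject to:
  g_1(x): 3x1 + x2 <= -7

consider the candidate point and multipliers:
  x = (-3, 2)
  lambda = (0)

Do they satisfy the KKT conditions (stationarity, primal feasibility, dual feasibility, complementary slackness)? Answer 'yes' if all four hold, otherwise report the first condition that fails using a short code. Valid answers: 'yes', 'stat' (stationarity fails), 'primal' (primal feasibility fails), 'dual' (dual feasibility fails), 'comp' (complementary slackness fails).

Gradient of f: grad f(x) = Q x + c = (2, 2)
Constraint values g_i(x) = a_i^T x - b_i:
  g_1((-3, 2)) = 0
Stationarity residual: grad f(x) + sum_i lambda_i a_i = (2, 2)
  -> stationarity FAILS
Primal feasibility (all g_i <= 0): OK
Dual feasibility (all lambda_i >= 0): OK
Complementary slackness (lambda_i * g_i(x) = 0 for all i): OK

Verdict: the first failing condition is stationarity -> stat.

stat


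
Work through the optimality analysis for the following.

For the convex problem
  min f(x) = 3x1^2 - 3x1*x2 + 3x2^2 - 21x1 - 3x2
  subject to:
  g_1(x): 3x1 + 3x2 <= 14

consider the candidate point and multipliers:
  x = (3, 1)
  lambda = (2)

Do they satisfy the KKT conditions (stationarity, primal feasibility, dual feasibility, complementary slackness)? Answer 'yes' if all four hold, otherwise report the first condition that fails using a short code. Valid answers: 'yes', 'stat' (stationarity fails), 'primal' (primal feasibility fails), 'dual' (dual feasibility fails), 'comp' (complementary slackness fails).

Gradient of f: grad f(x) = Q x + c = (-6, -6)
Constraint values g_i(x) = a_i^T x - b_i:
  g_1((3, 1)) = -2
Stationarity residual: grad f(x) + sum_i lambda_i a_i = (0, 0)
  -> stationarity OK
Primal feasibility (all g_i <= 0): OK
Dual feasibility (all lambda_i >= 0): OK
Complementary slackness (lambda_i * g_i(x) = 0 for all i): FAILS

Verdict: the first failing condition is complementary_slackness -> comp.

comp


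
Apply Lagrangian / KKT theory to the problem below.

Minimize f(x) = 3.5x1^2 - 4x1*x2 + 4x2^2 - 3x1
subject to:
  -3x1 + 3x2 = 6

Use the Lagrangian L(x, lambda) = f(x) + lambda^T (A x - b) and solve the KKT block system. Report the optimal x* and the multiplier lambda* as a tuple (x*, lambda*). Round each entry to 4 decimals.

Form the Lagrangian:
  L(x, lambda) = (1/2) x^T Q x + c^T x + lambda^T (A x - b)
Stationarity (grad_x L = 0): Q x + c + A^T lambda = 0.
Primal feasibility: A x = b.

This gives the KKT block system:
  [ Q   A^T ] [ x     ]   [-c ]
  [ A    0  ] [ lambda ] = [ b ]

Solving the linear system:
  x*      = (-0.7143, 1.2857)
  lambda* = (-4.381)
  f(x*)   = 14.2143

x* = (-0.7143, 1.2857), lambda* = (-4.381)


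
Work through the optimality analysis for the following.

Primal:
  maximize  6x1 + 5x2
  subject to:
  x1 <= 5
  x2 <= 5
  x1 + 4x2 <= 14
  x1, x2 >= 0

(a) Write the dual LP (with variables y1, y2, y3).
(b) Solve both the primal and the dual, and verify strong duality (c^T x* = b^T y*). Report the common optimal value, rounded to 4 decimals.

The standard primal-dual pair for 'max c^T x s.t. A x <= b, x >= 0' is:
  Dual:  min b^T y  s.t.  A^T y >= c,  y >= 0.

So the dual LP is:
  minimize  5y1 + 5y2 + 14y3
  subject to:
    y1 + y3 >= 6
    y2 + 4y3 >= 5
    y1, y2, y3 >= 0

Solving the primal: x* = (5, 2.25).
  primal value c^T x* = 41.25.
Solving the dual: y* = (4.75, 0, 1.25).
  dual value b^T y* = 41.25.
Strong duality: c^T x* = b^T y*. Confirmed.

41.25


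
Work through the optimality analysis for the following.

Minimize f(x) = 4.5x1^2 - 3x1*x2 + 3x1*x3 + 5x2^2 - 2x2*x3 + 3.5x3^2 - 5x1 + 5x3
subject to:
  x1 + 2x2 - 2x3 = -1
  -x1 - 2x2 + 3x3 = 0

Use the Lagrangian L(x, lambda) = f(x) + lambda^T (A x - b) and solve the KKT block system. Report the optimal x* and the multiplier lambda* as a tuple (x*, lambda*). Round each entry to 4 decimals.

Form the Lagrangian:
  L(x, lambda) = (1/2) x^T Q x + c^T x + lambda^T (A x - b)
Stationarity (grad_x L = 0): Q x + c + A^T lambda = 0.
Primal feasibility: A x = b.

This gives the KKT block system:
  [ Q   A^T ] [ x     ]   [-c ]
  [ A    0  ] [ lambda ] = [ b ]

Solving the linear system:
  x*      = (-0.2069, -1.3966, -1)
  lambda* = (16.8448, 11.1724)
  f(x*)   = 6.4397

x* = (-0.2069, -1.3966, -1), lambda* = (16.8448, 11.1724)


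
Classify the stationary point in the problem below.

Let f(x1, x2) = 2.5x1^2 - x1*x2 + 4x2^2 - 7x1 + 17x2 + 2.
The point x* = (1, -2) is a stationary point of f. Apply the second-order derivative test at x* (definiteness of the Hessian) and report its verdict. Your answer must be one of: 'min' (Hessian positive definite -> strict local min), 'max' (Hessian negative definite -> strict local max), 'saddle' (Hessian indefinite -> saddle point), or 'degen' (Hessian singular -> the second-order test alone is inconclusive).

Compute the Hessian H = grad^2 f:
  H = [[5, -1], [-1, 8]]
Verify stationarity: grad f(x*) = H x* + g = (0, 0).
Eigenvalues of H: 4.6972, 8.3028.
Both eigenvalues > 0, so H is positive definite -> x* is a strict local min.

min


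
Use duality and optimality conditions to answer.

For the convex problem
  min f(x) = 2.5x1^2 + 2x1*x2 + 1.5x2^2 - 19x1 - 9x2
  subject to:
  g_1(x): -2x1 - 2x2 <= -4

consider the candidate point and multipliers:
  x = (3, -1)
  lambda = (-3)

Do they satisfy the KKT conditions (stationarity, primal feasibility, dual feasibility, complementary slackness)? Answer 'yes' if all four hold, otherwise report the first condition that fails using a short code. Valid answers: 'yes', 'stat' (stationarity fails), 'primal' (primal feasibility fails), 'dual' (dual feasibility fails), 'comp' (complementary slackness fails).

Gradient of f: grad f(x) = Q x + c = (-6, -6)
Constraint values g_i(x) = a_i^T x - b_i:
  g_1((3, -1)) = 0
Stationarity residual: grad f(x) + sum_i lambda_i a_i = (0, 0)
  -> stationarity OK
Primal feasibility (all g_i <= 0): OK
Dual feasibility (all lambda_i >= 0): FAILS
Complementary slackness (lambda_i * g_i(x) = 0 for all i): OK

Verdict: the first failing condition is dual_feasibility -> dual.

dual


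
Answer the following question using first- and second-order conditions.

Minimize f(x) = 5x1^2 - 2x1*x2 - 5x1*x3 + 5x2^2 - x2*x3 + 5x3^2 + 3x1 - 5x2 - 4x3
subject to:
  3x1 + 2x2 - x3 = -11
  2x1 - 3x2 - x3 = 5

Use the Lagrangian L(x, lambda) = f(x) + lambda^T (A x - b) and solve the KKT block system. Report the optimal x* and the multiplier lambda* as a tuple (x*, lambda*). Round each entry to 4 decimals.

Form the Lagrangian:
  L(x, lambda) = (1/2) x^T Q x + c^T x + lambda^T (A x - b)
Stationarity (grad_x L = 0): Q x + c + A^T lambda = 0.
Primal feasibility: A x = b.

This gives the KKT block system:
  [ Q   A^T ] [ x     ]   [-c ]
  [ A    0  ] [ lambda ] = [ b ]

Solving the linear system:
  x*      = (-2.0847, -2.7831, -0.8202)
  lambda* = (6.1709, -5.1664)
  f(x*)   = 52.3269

x* = (-2.0847, -2.7831, -0.8202), lambda* = (6.1709, -5.1664)


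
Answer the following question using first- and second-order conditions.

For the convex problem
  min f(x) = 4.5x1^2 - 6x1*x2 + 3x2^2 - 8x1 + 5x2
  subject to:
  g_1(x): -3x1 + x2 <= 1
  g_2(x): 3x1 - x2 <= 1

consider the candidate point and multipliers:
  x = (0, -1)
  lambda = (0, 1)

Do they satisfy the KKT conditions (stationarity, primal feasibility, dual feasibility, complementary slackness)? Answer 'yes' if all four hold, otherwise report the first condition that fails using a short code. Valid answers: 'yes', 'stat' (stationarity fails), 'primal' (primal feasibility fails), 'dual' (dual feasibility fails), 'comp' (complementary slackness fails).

Gradient of f: grad f(x) = Q x + c = (-2, -1)
Constraint values g_i(x) = a_i^T x - b_i:
  g_1((0, -1)) = -2
  g_2((0, -1)) = 0
Stationarity residual: grad f(x) + sum_i lambda_i a_i = (1, -2)
  -> stationarity FAILS
Primal feasibility (all g_i <= 0): OK
Dual feasibility (all lambda_i >= 0): OK
Complementary slackness (lambda_i * g_i(x) = 0 for all i): OK

Verdict: the first failing condition is stationarity -> stat.

stat


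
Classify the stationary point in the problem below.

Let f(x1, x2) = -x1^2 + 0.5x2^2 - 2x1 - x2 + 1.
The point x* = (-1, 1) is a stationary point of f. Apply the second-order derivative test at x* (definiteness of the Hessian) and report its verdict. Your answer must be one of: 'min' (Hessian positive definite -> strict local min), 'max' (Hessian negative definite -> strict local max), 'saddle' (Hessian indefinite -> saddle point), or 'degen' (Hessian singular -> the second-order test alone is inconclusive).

Compute the Hessian H = grad^2 f:
  H = [[-2, 0], [0, 1]]
Verify stationarity: grad f(x*) = H x* + g = (0, 0).
Eigenvalues of H: -2, 1.
Eigenvalues have mixed signs, so H is indefinite -> x* is a saddle point.

saddle


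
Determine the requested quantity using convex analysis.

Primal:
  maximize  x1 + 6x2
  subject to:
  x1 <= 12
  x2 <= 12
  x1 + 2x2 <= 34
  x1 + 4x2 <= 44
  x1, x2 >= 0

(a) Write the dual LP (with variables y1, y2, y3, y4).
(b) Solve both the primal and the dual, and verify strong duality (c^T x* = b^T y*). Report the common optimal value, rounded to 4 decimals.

The standard primal-dual pair for 'max c^T x s.t. A x <= b, x >= 0' is:
  Dual:  min b^T y  s.t.  A^T y >= c,  y >= 0.

So the dual LP is:
  minimize  12y1 + 12y2 + 34y3 + 44y4
  subject to:
    y1 + y3 + y4 >= 1
    y2 + 2y3 + 4y4 >= 6
    y1, y2, y3, y4 >= 0

Solving the primal: x* = (0, 11).
  primal value c^T x* = 66.
Solving the dual: y* = (0, 0, 0, 1.5).
  dual value b^T y* = 66.
Strong duality: c^T x* = b^T y*. Confirmed.

66


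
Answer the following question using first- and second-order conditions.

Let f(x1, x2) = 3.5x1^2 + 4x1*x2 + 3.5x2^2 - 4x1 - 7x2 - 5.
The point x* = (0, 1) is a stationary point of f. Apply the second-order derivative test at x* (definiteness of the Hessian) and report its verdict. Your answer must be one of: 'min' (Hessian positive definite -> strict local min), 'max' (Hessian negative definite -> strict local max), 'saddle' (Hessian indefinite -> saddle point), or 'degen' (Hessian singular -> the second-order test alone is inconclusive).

Compute the Hessian H = grad^2 f:
  H = [[7, 4], [4, 7]]
Verify stationarity: grad f(x*) = H x* + g = (0, 0).
Eigenvalues of H: 3, 11.
Both eigenvalues > 0, so H is positive definite -> x* is a strict local min.

min


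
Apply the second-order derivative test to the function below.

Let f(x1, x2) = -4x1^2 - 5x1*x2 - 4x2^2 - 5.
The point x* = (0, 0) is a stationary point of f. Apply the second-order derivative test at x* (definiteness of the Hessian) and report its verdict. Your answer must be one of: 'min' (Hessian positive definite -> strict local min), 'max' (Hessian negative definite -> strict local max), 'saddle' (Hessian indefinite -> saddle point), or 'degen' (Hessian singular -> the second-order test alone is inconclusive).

Compute the Hessian H = grad^2 f:
  H = [[-8, -5], [-5, -8]]
Verify stationarity: grad f(x*) = H x* + g = (0, 0).
Eigenvalues of H: -13, -3.
Both eigenvalues < 0, so H is negative definite -> x* is a strict local max.

max


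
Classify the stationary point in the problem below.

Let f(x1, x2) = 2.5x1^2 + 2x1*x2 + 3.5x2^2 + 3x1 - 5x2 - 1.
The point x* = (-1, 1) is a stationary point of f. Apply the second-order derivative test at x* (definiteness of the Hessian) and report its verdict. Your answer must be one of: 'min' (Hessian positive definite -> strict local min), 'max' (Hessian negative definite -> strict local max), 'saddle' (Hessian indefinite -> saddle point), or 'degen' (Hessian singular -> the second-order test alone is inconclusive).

Compute the Hessian H = grad^2 f:
  H = [[5, 2], [2, 7]]
Verify stationarity: grad f(x*) = H x* + g = (0, 0).
Eigenvalues of H: 3.7639, 8.2361.
Both eigenvalues > 0, so H is positive definite -> x* is a strict local min.

min


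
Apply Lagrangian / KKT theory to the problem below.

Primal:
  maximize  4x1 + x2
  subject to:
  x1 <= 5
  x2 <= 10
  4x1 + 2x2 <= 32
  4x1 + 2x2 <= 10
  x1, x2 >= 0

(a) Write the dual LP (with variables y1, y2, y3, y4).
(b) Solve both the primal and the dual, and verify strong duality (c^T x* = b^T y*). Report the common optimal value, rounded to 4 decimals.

The standard primal-dual pair for 'max c^T x s.t. A x <= b, x >= 0' is:
  Dual:  min b^T y  s.t.  A^T y >= c,  y >= 0.

So the dual LP is:
  minimize  5y1 + 10y2 + 32y3 + 10y4
  subject to:
    y1 + 4y3 + 4y4 >= 4
    y2 + 2y3 + 2y4 >= 1
    y1, y2, y3, y4 >= 0

Solving the primal: x* = (2.5, 0).
  primal value c^T x* = 10.
Solving the dual: y* = (0, 0, 0, 1).
  dual value b^T y* = 10.
Strong duality: c^T x* = b^T y*. Confirmed.

10


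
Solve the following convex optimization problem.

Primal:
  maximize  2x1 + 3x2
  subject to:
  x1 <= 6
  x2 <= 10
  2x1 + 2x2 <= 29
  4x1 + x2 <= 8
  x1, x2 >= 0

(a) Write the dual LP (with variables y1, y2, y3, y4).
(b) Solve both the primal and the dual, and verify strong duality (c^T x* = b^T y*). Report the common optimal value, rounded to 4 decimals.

The standard primal-dual pair for 'max c^T x s.t. A x <= b, x >= 0' is:
  Dual:  min b^T y  s.t.  A^T y >= c,  y >= 0.

So the dual LP is:
  minimize  6y1 + 10y2 + 29y3 + 8y4
  subject to:
    y1 + 2y3 + 4y4 >= 2
    y2 + 2y3 + y4 >= 3
    y1, y2, y3, y4 >= 0

Solving the primal: x* = (0, 8).
  primal value c^T x* = 24.
Solving the dual: y* = (0, 0, 0, 3).
  dual value b^T y* = 24.
Strong duality: c^T x* = b^T y*. Confirmed.

24


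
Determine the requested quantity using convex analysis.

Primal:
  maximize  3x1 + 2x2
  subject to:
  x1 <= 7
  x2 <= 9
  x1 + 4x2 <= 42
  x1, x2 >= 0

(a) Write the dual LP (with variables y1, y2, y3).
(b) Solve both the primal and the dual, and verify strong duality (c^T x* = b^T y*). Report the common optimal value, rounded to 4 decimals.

The standard primal-dual pair for 'max c^T x s.t. A x <= b, x >= 0' is:
  Dual:  min b^T y  s.t.  A^T y >= c,  y >= 0.

So the dual LP is:
  minimize  7y1 + 9y2 + 42y3
  subject to:
    y1 + y3 >= 3
    y2 + 4y3 >= 2
    y1, y2, y3 >= 0

Solving the primal: x* = (7, 8.75).
  primal value c^T x* = 38.5.
Solving the dual: y* = (2.5, 0, 0.5).
  dual value b^T y* = 38.5.
Strong duality: c^T x* = b^T y*. Confirmed.

38.5


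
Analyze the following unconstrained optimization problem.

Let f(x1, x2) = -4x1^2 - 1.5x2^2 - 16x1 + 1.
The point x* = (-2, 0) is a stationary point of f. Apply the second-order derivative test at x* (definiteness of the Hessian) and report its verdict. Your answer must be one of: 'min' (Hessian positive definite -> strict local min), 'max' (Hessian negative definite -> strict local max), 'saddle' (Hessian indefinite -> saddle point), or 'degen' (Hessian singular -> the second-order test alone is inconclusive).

Compute the Hessian H = grad^2 f:
  H = [[-8, 0], [0, -3]]
Verify stationarity: grad f(x*) = H x* + g = (0, 0).
Eigenvalues of H: -8, -3.
Both eigenvalues < 0, so H is negative definite -> x* is a strict local max.

max


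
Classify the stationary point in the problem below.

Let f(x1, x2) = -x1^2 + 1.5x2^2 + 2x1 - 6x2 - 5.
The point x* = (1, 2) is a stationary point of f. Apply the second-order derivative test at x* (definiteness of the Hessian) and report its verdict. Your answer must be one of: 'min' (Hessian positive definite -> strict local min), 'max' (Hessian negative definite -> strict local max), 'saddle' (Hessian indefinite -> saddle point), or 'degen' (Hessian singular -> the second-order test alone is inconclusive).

Compute the Hessian H = grad^2 f:
  H = [[-2, 0], [0, 3]]
Verify stationarity: grad f(x*) = H x* + g = (0, 0).
Eigenvalues of H: -2, 3.
Eigenvalues have mixed signs, so H is indefinite -> x* is a saddle point.

saddle


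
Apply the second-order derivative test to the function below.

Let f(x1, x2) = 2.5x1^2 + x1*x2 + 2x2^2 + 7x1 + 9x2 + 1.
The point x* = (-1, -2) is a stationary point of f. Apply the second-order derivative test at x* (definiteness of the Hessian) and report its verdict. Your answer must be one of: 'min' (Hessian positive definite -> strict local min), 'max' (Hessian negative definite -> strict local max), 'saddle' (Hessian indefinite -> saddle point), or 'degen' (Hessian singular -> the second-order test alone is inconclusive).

Compute the Hessian H = grad^2 f:
  H = [[5, 1], [1, 4]]
Verify stationarity: grad f(x*) = H x* + g = (0, 0).
Eigenvalues of H: 3.382, 5.618.
Both eigenvalues > 0, so H is positive definite -> x* is a strict local min.

min


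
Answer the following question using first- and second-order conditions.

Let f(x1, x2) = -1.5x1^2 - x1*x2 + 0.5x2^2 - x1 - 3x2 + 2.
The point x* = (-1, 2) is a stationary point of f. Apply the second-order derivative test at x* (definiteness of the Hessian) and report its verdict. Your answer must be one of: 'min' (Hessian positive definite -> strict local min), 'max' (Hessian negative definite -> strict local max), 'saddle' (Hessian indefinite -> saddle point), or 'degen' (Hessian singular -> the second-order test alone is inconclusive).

Compute the Hessian H = grad^2 f:
  H = [[-3, -1], [-1, 1]]
Verify stationarity: grad f(x*) = H x* + g = (0, 0).
Eigenvalues of H: -3.2361, 1.2361.
Eigenvalues have mixed signs, so H is indefinite -> x* is a saddle point.

saddle
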